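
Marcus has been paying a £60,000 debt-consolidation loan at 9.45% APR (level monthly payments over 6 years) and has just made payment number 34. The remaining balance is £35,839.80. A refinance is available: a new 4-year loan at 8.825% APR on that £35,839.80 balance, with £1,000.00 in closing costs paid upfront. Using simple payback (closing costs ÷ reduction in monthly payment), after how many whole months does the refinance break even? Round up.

5 months

Current payment = 60,000 × 9.45%/12 / (1 − (1+0.0078750)^−72) = £1,094.98.
Refinanced payment = 35,839.80 × 0.0073542 / (1 − (1+0.0073542)^−48) = £888.90.
Monthly savings = £1,094.98 − £888.90 = £206.08.
Break-even = £1,000.00 / £206.08 = 4.85 → 5 months.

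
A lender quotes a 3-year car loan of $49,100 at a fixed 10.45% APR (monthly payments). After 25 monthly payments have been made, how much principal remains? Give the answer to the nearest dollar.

$16,659

With monthly rate i = 10.45%/12 = 0.0087083, the balance after k of n payments is P · [(1+i)^n − (1+i)^k] / [(1+i)^n − 1].
(1+0.0087083)^36 = 1.36634985 and (1+0.0087083)^25 = 1.24205326, so the balance is 49,100 × (1.36634985 − 1.24205326) / (1.36634985 − 1) = $16,658.84.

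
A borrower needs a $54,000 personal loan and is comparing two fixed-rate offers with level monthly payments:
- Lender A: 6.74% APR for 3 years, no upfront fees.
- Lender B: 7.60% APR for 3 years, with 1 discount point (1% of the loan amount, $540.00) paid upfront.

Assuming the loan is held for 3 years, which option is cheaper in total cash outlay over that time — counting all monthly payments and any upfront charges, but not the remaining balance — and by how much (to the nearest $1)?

Lender A by $1,306

Lender A: at 6.74% the monthly rate is 0.0056167, so the payment is 54,000 × 0.0056167 / (1 − 1.0056167^−36) = $1,660.95.
Lender B: at 7.60% the monthly rate is 0.0063333, so the payment is 54,000 × 0.0063333 / (1 − 1.0063333^−36) = $1,682.22.
Over 36 months: Lender A costs 36 × $1,660.95 = $59,794.20; Lender B costs 36 × $1,682.22 + $540.00 = $61,099.92.
Lender A is cheaper by $61,099.92 − $59,794.20 = $1,305.72.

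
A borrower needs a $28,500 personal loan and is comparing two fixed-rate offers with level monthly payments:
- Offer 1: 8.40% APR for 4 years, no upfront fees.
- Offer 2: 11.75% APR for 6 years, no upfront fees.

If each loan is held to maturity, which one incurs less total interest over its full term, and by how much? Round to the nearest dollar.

Offer 1 by $6,196

Offer 1: monthly rate = 8.4%/12 = 0.0070000; payment = 28,500 × 0.0070000 / (1 − (1+0.0070000)^−48) = $701.13.
Total interest on Offer 1 = 48 × $701.13 − $28,500 = $5,154.24.
Offer 2: at 11.75% the monthly rate is 0.0097917, so the payment is 28,500 × 0.0097917 / (1 − 1.0097917^−72) = $553.48.
Total interest on Offer 2 = 72 × $553.48 − $28,500 = $11,350.56.
Offer 1 is lower by $6,196.32.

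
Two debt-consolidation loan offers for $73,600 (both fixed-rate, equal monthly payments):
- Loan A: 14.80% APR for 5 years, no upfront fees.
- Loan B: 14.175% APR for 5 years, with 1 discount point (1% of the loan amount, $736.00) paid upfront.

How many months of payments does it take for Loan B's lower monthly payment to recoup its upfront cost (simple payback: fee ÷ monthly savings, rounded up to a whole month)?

31 months

Loan A: monthly rate = 14.8%/12 = 0.0123333; payment = 73,600 × 0.0123333 / (1 − (1+0.0123333)^−60) = $1,743.22.
Loan B: monthly rate = 14.175%/12 = 0.0118125; payment = 73,600 × 0.0118125 / (1 − (1+0.0118125)^−60) = $1,719.23.
Monthly savings = $1,743.22 − $1,719.23 = $23.99.
Break-even = $736.00 / $23.99 = 30.68 → 31 months.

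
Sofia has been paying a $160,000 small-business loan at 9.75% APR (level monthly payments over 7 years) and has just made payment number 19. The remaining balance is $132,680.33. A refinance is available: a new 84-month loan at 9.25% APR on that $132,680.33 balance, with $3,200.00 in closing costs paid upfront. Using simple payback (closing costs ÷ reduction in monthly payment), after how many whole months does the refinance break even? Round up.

7 months

Current payment = 160,000 × 9.75%/12 / (1 − (1+0.0081250)^−84) = $2,635.57.
Refinanced payment = 132,680.33 × 0.0077083 / (1 − (1+0.0077083)^−84) = $2,151.58.
Monthly savings = $2,635.57 − $2,151.58 = $483.99.
Break-even = $3,200.00 / $483.99 = 6.61 → 7 months.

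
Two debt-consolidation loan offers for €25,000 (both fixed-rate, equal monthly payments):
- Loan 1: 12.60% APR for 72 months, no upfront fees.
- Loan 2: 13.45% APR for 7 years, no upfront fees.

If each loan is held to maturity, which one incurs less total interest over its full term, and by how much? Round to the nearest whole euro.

Loan 1 by €2,964

Loan 1: at 12.60% the monthly rate is 0.0105000, so the payment is 25,000 × 0.0105000 / (1 − 1.0105000^−72) = €496.59.
Total interest on Loan 1 = 72 × €496.59 − €25,000 = €10,754.48.
Loan 2: monthly rate = 13.45%/12 = 0.0112083; payment = 25,000 × 0.0112083 / (1 − (1+0.0112083)^−84) = €460.94.
Total interest on Loan 2 = 84 × €460.94 − €25,000 = €13,718.96.
Loan 1 is lower by €2,964.48.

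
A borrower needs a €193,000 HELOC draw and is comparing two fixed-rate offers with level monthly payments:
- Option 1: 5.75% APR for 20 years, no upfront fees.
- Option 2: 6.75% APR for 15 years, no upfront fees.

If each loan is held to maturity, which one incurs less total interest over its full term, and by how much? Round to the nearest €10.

Option 1: at 5.75% the monthly rate is 0.0047917, so the payment is 193,000 × 0.0047917 / (1 − 1.0047917^−240) = €1,355.02.
Total interest on Option 1 = 240 × €1,355.02 − €193,000 = €132,204.80.
Option 2: monthly rate = 6.75%/12 = 0.0056250; payment = 193,000 × 0.0056250 / (1 − (1+0.0056250)^−180) = €1,707.88.
Total interest on Option 2 = 180 × €1,707.88 − €193,000 = €114,418.40.
Option 2 is lower by €17,786.40.

Option 2 by €17,790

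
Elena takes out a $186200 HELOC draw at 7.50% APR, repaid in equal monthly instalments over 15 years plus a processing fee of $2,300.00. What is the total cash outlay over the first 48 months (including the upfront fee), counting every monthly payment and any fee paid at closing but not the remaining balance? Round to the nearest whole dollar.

Monthly rate = 7.5%/12 = 0.0062500; payment = 186,200 × 0.0062500 / (1 − (1+0.0062500)^−180) = $1,726.10.
Total outlay = 48 × $1,726.10 + $2,300.00 = $85,152.80.

$85,153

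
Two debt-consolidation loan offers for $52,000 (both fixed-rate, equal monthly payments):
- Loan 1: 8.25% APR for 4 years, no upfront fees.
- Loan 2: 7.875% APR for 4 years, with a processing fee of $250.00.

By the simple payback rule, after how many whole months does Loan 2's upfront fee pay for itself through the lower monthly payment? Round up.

28 months

Loan 1: at 8.25% the monthly rate is 0.0068750, so the payment is 52,000 × 0.0068750 / (1 − 1.0068750^−48) = $1,275.58.
Loan 2: monthly rate = 7.875%/12 = 0.0065625; payment = 52,000 × 0.0065625 / (1 − (1+0.0065625)^−48) = $1,266.42.
Monthly savings = $1,275.58 − $1,266.42 = $9.16.
Break-even = $250.00 / $9.16 = 27.29 → 28 months.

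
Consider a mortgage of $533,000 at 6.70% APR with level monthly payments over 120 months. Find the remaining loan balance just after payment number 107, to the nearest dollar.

With monthly rate i = 6.7%/12 = 0.0055833, the balance after k of n payments is P · [(1+i)^n − (1+i)^k] / [(1+i)^n − 1].
(1+0.0055833)^120 = 1.95059902 and (1+0.0055833)^107 = 1.81440041, so the balance is 533,000 × (1.95059902 − 1.81440041) / (1.95059902 − 1) = $76,366.44.

$76,366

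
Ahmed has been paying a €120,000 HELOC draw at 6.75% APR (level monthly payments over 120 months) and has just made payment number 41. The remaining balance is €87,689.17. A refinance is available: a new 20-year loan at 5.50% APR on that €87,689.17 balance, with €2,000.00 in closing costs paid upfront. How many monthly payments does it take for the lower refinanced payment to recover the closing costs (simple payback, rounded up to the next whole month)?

Current payment = 120,000 × 6.75%/12 / (1 − (1+0.0056250)^−120) = €1,377.89.
Refinanced payment = 87,689.17 × 0.0045833 / (1 − (1+0.0045833)^−240) = €603.20.
Monthly savings = €1,377.89 − €603.20 = €774.69.
Break-even = €2,000.00 / €774.69 = 2.58 → 3 months.

3 months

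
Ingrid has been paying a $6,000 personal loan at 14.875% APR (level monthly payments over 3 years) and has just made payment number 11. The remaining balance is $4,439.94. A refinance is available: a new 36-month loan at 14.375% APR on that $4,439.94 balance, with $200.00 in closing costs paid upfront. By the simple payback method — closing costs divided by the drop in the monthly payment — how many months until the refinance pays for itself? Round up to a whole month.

Current payment = 6,000 × 14.875%/12 / (1 − (1+0.0123958)^−36) = $207.62.
Refinanced payment = 4,439.94 × 0.0119792 / (1 − (1+0.0119792)^−36) = $152.56.
Monthly savings = $207.62 − $152.56 = $55.06.
Break-even = $200.00 / $55.06 = 3.63 → 4 months.

4 months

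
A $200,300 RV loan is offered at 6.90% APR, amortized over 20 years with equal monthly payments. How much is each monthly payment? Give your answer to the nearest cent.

$1,540.92

Monthly rate = 6.9%/12 = 0.0057500; payment = 200,300 × 0.0057500 / (1 − (1+0.0057500)^−240) = $1,540.92.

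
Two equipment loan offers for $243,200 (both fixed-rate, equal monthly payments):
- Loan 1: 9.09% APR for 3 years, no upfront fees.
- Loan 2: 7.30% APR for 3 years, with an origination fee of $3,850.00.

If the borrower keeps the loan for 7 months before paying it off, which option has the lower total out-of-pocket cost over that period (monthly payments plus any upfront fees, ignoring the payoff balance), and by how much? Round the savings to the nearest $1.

Loan 1: at 9.09% the monthly rate is 0.0075750, so the payment is 243,200 × 0.0075750 / (1 − 1.0075750^−36) = $7,743.89.
Loan 2: monthly rate = 7.3%/12 = 0.0060833; payment = 243,200 × 0.0060833 / (1 − (1+0.0060833)^−36) = $7,542.71.
Over 7 months: Loan 1 costs 7 × $7,743.89 = $54,207.23; Loan 2 costs 7 × $7,542.71 + $3,850.00 = $56,648.97.
Loan 1 is cheaper by $56,648.97 − $54,207.23 = $2,441.74.

Loan 1 by $2,442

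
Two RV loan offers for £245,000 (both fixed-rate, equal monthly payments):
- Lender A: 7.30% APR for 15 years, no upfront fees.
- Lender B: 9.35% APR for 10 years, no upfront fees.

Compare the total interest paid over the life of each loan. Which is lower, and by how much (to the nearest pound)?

Lender A: monthly rate = 7.3%/12 = 0.0060833; payment = 245,000 × 0.0060833 / (1 − (1+0.0060833)^−180) = £2,243.42.
Total interest on Lender A = 180 × £2,243.42 − £245,000 = £158,815.60.
Lender B: monthly rate = 9.35%/12 = 0.0077917; payment = 245,000 × 0.0077917 / (1 − (1+0.0077917)^−120) = £3,150.15.
Total interest on Lender B = 120 × £3,150.15 − £245,000 = £133,018.00.
Lender B is lower by £25,797.60.

Lender B by £25,798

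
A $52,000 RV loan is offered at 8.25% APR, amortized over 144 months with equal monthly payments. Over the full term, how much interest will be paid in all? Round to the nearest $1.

$30,084

Monthly rate = 8.25%/12 = 0.0068750; payment = 52,000 × 0.0068750 / (1 − (1+0.0068750)^−144) = $570.03.
Total paid = 144 × $570.03 = $82,084.32; interest = $82,084.32 − $52,000 = $30,084.32.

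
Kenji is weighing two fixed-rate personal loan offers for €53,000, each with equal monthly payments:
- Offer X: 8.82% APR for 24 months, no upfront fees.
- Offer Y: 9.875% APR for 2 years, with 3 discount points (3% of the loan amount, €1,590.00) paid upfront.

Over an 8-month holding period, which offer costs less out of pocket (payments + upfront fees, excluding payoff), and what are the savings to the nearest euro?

Offer X by €1,796

Offer X: at 8.82% the monthly rate is 0.0073500, so the payment is 53,000 × 0.0073500 / (1 − 1.0073500^−24) = €2,416.92.
Offer Y: at 9.875% the monthly rate is 0.0082292, so the payment is 53,000 × 0.0082292 / (1 − 1.0082292^−24) = €2,442.62.
Over 8 months: Offer X costs 8 × €2,416.92 = €19,335.36; Offer Y costs 8 × €2,442.62 + €1,590.00 = €21,130.96.
Offer X is cheaper by €21,130.96 − €19,335.36 = €1,795.60.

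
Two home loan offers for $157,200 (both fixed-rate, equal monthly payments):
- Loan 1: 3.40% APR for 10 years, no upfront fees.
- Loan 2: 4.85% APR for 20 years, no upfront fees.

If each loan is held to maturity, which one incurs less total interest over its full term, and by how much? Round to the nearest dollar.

Loan 1 by $60,217

Loan 1: at 3.40% the monthly rate is 0.0028333, so the payment is 157,200 × 0.0028333 / (1 − 1.0028333^−120) = $1,547.13.
Total interest on Loan 1 = 120 × $1,547.13 − $157,200 = $28,455.60.
Loan 2: monthly rate = 4.85%/12 = 0.0040417; payment = 157,200 × 0.0040417 / (1 − (1+0.0040417)^−240) = $1,024.47.
Total interest on Loan 2 = 240 × $1,024.47 − $157,200 = $88,672.80.
Loan 1 is lower by $60,217.20.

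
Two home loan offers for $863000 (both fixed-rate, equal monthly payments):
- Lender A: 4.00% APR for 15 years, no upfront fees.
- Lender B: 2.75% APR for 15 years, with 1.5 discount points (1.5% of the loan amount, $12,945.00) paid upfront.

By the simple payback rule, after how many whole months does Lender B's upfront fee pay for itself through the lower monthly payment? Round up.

25 months

Lender A: at 4.00% the monthly rate is 0.0033333, so the payment is 863,000 × 0.0033333 / (1 − 1.0033333^−180) = $6,383.51.
Lender B: monthly rate = 2.75%/12 = 0.0022917; payment = 863,000 × 0.0022917 / (1 − (1+0.0022917)^−180) = $5,856.50.
Monthly savings = $6,383.51 − $5,856.50 = $527.01.
Break-even = $12,945.00 / $527.01 = 24.56 → 25 months.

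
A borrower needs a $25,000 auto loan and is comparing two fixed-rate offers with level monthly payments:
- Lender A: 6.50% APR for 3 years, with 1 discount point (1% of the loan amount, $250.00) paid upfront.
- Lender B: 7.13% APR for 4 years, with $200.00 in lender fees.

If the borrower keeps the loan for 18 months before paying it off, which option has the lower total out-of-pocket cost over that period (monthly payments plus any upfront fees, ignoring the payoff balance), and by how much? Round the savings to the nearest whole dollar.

Lender A: monthly rate = 6.5%/12 = 0.0054167; payment = 25,000 × 0.0054167 / (1 − (1+0.0054167)^−36) = $766.23.
Lender B: monthly rate = 7.13%/12 = 0.0059417; payment = 25,000 × 0.0059417 / (1 − (1+0.0059417)^−48) = $600.17.
Over 18 months: Lender A costs 18 × $766.23 + $250.00 = $14,042.14; Lender B costs 18 × $600.17 + $200.00 = $11,003.06.
Lender B is cheaper by $14,042.14 − $11,003.06 = $3,039.08.

Lender B by $3,039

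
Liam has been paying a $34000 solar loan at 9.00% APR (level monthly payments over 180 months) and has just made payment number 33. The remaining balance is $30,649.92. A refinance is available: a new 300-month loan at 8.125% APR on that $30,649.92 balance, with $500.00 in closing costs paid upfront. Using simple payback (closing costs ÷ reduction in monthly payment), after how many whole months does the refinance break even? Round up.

Current payment = 34,000 × 9%/12 / (1 − (1+0.0075000)^−180) = $344.85.
Refinanced payment = 30,649.92 × 0.0067708 / (1 − (1+0.0067708)^−300) = $239.10.
Monthly savings = $344.85 − $239.10 = $105.75.
Break-even = $500.00 / $105.75 = 4.73 → 5 months.

5 months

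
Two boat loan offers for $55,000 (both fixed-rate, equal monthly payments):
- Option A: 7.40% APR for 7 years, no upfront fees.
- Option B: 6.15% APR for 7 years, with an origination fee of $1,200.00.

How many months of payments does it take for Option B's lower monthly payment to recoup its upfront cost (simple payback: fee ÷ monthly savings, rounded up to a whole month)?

36 months

Option A: monthly rate = 7.4%/12 = 0.0061667; payment = 55,000 × 0.0061667 / (1 − (1+0.0061667)^−84) = $840.89.
Option B: monthly rate = 6.15%/12 = 0.0051250; payment = 55,000 × 0.0051250 / (1 − (1+0.0051250)^−84) = $807.43.
Monthly savings = $840.89 − $807.43 = $33.46.
Break-even = $1,200.00 / $33.46 = 35.86 → 36 months.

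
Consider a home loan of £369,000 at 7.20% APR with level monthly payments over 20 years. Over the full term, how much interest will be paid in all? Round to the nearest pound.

At 7.20% the monthly rate is 0.0060000, so the payment is 369,000 × 0.0060000 / (1 − 1.0060000^−240) = £2,905.32.
Total paid = 240 × £2,905.32 = £697,276.80; interest = £697,276.80 − £369,000 = £328,276.80.

£328,277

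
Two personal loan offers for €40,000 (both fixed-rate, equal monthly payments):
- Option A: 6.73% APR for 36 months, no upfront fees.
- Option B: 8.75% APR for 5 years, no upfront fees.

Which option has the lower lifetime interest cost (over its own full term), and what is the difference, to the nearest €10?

Option A by €5,240

Option A: at 6.73% the monthly rate is 0.0056083, so the payment is 40,000 × 0.0056083 / (1 − 1.0056083^−36) = €1,230.15.
Total interest on Option A = 36 × €1,230.15 − €40,000 = €4,285.40.
Option B: at 8.75% the monthly rate is 0.0072917, so the payment is 40,000 × 0.0072917 / (1 − 1.0072917^−60) = €825.49.
Total interest on Option B = 60 × €825.49 − €40,000 = €9,529.40.
Option A is lower by €5,244.00.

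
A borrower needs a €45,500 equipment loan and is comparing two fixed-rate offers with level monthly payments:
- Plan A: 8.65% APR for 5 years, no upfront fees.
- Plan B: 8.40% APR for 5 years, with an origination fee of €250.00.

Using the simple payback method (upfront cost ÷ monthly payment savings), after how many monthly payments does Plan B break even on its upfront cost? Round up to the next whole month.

46 months

Plan A: monthly rate = 8.65%/12 = 0.0072083; payment = 45,500 × 0.0072083 / (1 − (1+0.0072083)^−60) = €936.80.
Plan B: at 8.40% the monthly rate is 0.0070000, so the payment is 45,500 × 0.0070000 / (1 − 1.0070000^−60) = €931.31.
Monthly savings = €936.80 − €931.31 = €5.49.
Break-even = €250.00 / €5.49 = 45.54 → 46 months.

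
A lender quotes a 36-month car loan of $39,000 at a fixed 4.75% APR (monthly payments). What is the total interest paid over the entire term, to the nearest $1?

$2,922

At 4.75% the monthly rate is 0.0039583, so the payment is 39,000 × 0.0039583 / (1 − 1.0039583^−36) = $1,164.49.
Total paid = 36 × $1,164.49 = $41,921.64; interest = $41,921.64 − $39,000 = $2,921.64.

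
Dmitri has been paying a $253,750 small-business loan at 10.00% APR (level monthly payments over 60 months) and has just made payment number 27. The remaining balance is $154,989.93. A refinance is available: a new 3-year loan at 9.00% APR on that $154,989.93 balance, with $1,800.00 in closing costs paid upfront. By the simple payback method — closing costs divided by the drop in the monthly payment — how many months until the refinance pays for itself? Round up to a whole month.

4 months

Current payment = 253,750 × 10%/12 / (1 − (1+0.0083333)^−60) = $5,391.44.
Refinanced payment = 154,989.93 × 0.0075000 / (1 − (1+0.0075000)^−36) = $4,928.64.
Monthly savings = $5,391.44 − $4,928.64 = $462.80.
Break-even = $1,800.00 / $462.80 = 3.89 → 4 months.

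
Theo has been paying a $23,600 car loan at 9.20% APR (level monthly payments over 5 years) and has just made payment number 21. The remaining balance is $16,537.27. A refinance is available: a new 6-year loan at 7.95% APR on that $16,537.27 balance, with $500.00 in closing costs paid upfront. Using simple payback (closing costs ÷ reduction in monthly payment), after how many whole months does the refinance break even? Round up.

3 months

Current payment = 23,600 × 9.2%/12 / (1 − (1+0.0076667)^−60) = $492.19.
Refinanced payment = 16,537.27 × 0.0066250 / (1 − (1+0.0066250)^−72) = $289.55.
Monthly savings = $492.19 − $289.55 = $202.64.
Break-even = $500.00 / $202.64 = 2.47 → 3 months.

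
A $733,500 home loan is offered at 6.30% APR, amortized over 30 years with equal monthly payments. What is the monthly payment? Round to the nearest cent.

$4,540.17

At 6.30% the monthly rate is 0.0052500, so the payment is 733,500 × 0.0052500 / (1 − 1.0052500^−360) = $4,540.17.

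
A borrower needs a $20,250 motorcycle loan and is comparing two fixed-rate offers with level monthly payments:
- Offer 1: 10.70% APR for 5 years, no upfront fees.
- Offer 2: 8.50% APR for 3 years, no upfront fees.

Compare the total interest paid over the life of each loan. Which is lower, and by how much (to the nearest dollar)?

Offer 1: at 10.70% the monthly rate is 0.0089167, so the payment is 20,250 × 0.0089167 / (1 − 1.0089167^−60) = $437.26.
Total interest on Offer 1 = 60 × $437.26 − $20,250 = $5,985.60.
Offer 2: at 8.50% the monthly rate is 0.0070833, so the payment is 20,250 × 0.0070833 / (1 − 1.0070833^−36) = $639.24.
Total interest on Offer 2 = 36 × $639.24 − $20,250 = $2,762.64.
Offer 2 is lower by $3,222.96.

Offer 2 by $3,223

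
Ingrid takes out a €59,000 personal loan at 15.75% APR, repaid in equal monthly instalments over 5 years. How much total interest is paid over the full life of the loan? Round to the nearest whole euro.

At 15.75% the monthly rate is 0.0131250, so the payment is 59,000 × 0.0131250 / (1 − 1.0131250^−60) = €1,426.94.
Total paid = 60 × €1,426.94 = €85,616.40; interest = €85,616.40 − €59,000 = €26,616.40.

€26,616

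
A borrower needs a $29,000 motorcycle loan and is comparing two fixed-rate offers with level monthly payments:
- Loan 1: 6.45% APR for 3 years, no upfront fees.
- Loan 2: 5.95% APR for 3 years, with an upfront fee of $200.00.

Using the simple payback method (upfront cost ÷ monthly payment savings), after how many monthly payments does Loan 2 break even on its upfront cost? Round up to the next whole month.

31 months

Loan 1: at 6.45% the monthly rate is 0.0053750, so the payment is 29,000 × 0.0053750 / (1 − 1.0053750^−36) = $888.16.
Loan 2: at 5.95% the monthly rate is 0.0049583, so the payment is 29,000 × 0.0049583 / (1 − 1.0049583^−36) = $881.58.
Monthly savings = $888.16 − $881.58 = $6.58.
Break-even = $200.00 / $6.58 = 30.40 → 31 months.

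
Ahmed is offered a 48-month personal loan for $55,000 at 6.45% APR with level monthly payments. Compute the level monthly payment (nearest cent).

$1,303.05

At 6.45% the monthly rate is 0.0053750, so the payment is 55,000 × 0.0053750 / (1 − 1.0053750^−48) = $1,303.05.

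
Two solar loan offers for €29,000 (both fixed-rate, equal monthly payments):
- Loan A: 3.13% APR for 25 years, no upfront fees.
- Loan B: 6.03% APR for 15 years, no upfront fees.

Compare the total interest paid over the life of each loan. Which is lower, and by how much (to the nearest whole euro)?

Loan A: monthly rate = 3.13%/12 = 0.0026083; payment = 29,000 × 0.0026083 / (1 − (1+0.0026083)^−300) = €139.49.
Total interest on Loan A = 300 × €139.49 − €29,000 = €12,847.00.
Loan B: monthly rate = 6.03%/12 = 0.0050250; payment = 29,000 × 0.0050250 / (1 − (1+0.0050250)^−180) = €245.19.
Total interest on Loan B = 180 × €245.19 − €29,000 = €15,134.20.
Loan A is lower by €2,287.20.

Loan A by €2,287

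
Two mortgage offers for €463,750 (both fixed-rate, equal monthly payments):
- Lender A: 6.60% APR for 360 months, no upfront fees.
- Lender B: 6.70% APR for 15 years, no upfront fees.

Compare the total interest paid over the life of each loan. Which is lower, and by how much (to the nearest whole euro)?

Lender B by €329,875

Lender A: at 6.60% the monthly rate is 0.0055000, so the payment is 463,750 × 0.0055000 / (1 − 1.0055000^−360) = €2,961.78.
Total interest on Lender A = 360 × €2,961.78 − €463,750 = €602,490.80.
Lender B: at 6.70% the monthly rate is 0.0055833, so the payment is 463,750 × 0.0055833 / (1 − 1.0055833^−180) = €4,090.92.
Total interest on Lender B = 180 × €4,090.92 − €463,750 = €272,615.60.
Lender B is lower by €329,875.20.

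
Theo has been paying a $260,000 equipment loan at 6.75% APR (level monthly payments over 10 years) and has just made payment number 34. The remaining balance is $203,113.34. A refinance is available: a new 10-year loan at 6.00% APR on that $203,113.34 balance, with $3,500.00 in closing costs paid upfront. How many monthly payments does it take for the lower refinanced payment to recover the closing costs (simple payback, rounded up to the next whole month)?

Current payment = 260,000 × 6.75%/12 / (1 − (1+0.0056250)^−120) = $2,985.43.
Refinanced payment = 203,113.34 × 0.0050000 / (1 − (1+0.0050000)^−120) = $2,254.97.
Monthly savings = $2,985.43 − $2,254.97 = $730.46.
Break-even = $3,500.00 / $730.46 = 4.79 → 5 months.

5 months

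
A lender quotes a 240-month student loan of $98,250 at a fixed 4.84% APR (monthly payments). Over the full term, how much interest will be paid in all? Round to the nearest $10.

$55,290

Monthly rate = 4.84%/12 = 0.0040333; payment = 98,250 × 0.0040333 / (1 − (1+0.0040333)^−240) = $639.75.
Total paid = 240 × $639.75 = $153,540.00; interest = $153,540.00 − $98,250 = $55,290.00.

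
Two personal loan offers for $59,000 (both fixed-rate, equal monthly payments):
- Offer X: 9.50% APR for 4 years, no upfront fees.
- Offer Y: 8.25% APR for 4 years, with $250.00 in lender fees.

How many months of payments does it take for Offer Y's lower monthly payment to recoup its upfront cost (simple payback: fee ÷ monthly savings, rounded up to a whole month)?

Offer X: monthly rate = 9.5%/12 = 0.0079167; payment = 59,000 × 0.0079167 / (1 − (1+0.0079167)^−48) = $1,482.27.
Offer Y: monthly rate = 8.25%/12 = 0.0068750; payment = 59,000 × 0.0068750 / (1 − (1+0.0068750)^−48) = $1,447.30.
Monthly savings = $1,482.27 − $1,447.30 = $34.97.
Break-even = $250.00 / $34.97 = 7.15 → 8 months.

8 months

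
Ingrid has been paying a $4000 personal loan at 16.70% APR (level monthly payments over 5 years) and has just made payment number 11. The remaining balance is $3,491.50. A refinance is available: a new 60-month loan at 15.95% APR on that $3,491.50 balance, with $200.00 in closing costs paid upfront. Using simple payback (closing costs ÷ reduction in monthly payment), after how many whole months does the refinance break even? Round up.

Current payment = 4,000 × 16.7%/12 / (1 − (1+0.0139167)^−60) = $98.77.
Refinanced payment = 3,491.50 × 0.0132917 / (1 − (1+0.0132917)^−60) = $84.81.
Monthly savings = $98.77 − $84.81 = $13.96.
Break-even = $200.00 / $13.96 = 14.33 → 15 months.

15 months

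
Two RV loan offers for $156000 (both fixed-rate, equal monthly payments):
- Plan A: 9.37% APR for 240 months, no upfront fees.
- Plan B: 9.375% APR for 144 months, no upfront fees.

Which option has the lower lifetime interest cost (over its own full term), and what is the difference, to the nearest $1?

Plan A: monthly rate = 9.37%/12 = 0.0078083; payment = 156,000 × 0.0078083 / (1 − (1+0.0078083)^−240) = $1,440.91.
Total interest on Plan A = 240 × $1,440.91 − $156,000 = $189,818.40.
Plan B: at 9.375% the monthly rate is 0.0078125, so the payment is 156,000 × 0.0078125 / (1 − 1.0078125^−144) = $1,808.44.
Total interest on Plan B = 144 × $1,808.44 − $156,000 = $104,415.36.
Plan B is lower by $85,403.04.

Plan B by $85,403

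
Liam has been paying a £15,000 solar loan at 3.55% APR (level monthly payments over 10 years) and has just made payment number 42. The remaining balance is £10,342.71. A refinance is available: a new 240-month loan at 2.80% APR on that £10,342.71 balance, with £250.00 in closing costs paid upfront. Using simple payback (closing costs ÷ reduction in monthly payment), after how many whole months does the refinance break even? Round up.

Current payment = 15,000 × 3.55%/12 / (1 − (1+0.0029583)^−120) = £148.68.
Refinanced payment = 10,342.71 × 0.0023333 / (1 − (1+0.0023333)^−240) = £56.33.
Monthly savings = £148.68 − £56.33 = £92.35.
Break-even = £250.00 / £92.35 = 2.71 → 3 months.

3 months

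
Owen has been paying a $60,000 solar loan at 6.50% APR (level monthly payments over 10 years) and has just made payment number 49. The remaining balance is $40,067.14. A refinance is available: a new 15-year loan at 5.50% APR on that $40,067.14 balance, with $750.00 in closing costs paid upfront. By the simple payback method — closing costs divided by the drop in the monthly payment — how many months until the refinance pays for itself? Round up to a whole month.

3 months

Current payment = 60,000 × 6.5%/12 / (1 − (1+0.0054167)^−120) = $681.29.
Refinanced payment = 40,067.14 × 0.0045833 / (1 − (1+0.0045833)^−180) = $327.38.
Monthly savings = $681.29 − $327.38 = $353.91.
Break-even = $750.00 / $353.91 = 2.12 → 3 months.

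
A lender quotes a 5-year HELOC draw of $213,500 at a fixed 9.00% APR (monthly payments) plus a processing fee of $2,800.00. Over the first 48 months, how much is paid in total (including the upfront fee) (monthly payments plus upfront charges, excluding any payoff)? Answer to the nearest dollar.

At 9.00% the monthly rate is 0.0075000, so the payment is 213,500 × 0.0075000 / (1 − 1.0075000^−60) = $4,431.91.
Total outlay = 48 × $4,431.91 + $2,800.00 = $215,531.68.

$215,532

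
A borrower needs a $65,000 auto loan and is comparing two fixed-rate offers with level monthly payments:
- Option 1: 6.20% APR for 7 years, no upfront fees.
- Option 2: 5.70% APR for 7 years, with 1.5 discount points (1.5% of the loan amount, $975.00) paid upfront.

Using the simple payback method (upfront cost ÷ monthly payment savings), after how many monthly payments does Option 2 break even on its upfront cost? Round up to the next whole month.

63 months

Option 1: monthly rate = 6.2%/12 = 0.0051667; payment = 65,000 × 0.0051667 / (1 − (1+0.0051667)^−84) = $955.80.
Option 2: at 5.70% the monthly rate is 0.0047500, so the payment is 65,000 × 0.0047500 / (1 − 1.0047500^−84) = $940.24.
Monthly savings = $955.80 − $940.24 = $15.56.
Break-even = $975.00 / $15.56 = 62.66 → 63 months.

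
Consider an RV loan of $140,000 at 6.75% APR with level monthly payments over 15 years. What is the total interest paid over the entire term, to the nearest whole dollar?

Monthly rate = 6.75%/12 = 0.0056250; payment = 140,000 × 0.0056250 / (1 − (1+0.0056250)^−180) = $1,238.87.
Total paid = 180 × $1,238.87 = $222,996.60; interest = $222,996.60 − $140,000 = $82,996.60.

$82,997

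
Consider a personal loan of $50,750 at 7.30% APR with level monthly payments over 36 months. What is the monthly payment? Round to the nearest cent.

Monthly rate = 7.3%/12 = 0.0060833; payment = 50,750 × 0.0060833 / (1 − (1+0.0060833)^−36) = $1,573.98.

$1,573.98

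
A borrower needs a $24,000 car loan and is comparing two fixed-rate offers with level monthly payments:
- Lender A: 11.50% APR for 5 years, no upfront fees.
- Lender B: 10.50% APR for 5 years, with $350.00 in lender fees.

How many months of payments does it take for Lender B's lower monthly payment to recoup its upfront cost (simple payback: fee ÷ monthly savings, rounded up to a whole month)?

Lender A: at 11.50% the monthly rate is 0.0095833, so the payment is 24,000 × 0.0095833 / (1 − 1.0095833^−60) = $527.82.
Lender B: monthly rate = 10.5%/12 = 0.0087500; payment = 24,000 × 0.0087500 / (1 − (1+0.0087500)^−60) = $515.85.
Monthly savings = $527.82 − $515.85 = $11.97.
Break-even = $350.00 / $11.97 = 29.24 → 30 months.

30 months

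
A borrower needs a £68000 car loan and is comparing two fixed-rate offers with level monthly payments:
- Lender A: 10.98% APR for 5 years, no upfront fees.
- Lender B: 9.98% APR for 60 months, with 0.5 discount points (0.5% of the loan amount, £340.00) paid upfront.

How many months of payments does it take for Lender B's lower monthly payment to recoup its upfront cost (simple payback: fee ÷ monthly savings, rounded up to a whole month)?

Lender A: monthly rate = 10.98%/12 = 0.0091500; payment = 68,000 × 0.0091500 / (1 − (1+0.0091500)^−60) = £1,477.81.
Lender B: at 9.98% the monthly rate is 0.0083167, so the payment is 68,000 × 0.0083167 / (1 − 1.0083167^−60) = £1,444.13.
Monthly savings = £1,477.81 − £1,444.13 = £33.68.
Break-even = £340.00 / £33.68 = 10.10 → 11 months.

11 months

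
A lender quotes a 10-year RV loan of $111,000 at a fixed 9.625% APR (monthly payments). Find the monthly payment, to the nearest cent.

Monthly rate = 9.625%/12 = 0.0080208; payment = 111,000 × 0.0080208 / (1 − (1+0.0080208)^−120) = $1,443.92.

$1,443.92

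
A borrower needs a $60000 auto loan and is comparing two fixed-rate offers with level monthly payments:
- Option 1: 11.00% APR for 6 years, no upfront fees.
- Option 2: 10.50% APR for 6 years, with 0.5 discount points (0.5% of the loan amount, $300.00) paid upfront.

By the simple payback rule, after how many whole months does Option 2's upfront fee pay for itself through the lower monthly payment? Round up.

20 months

Option 1: at 11.00% the monthly rate is 0.0091667, so the payment is 60,000 × 0.0091667 / (1 − 1.0091667^−72) = $1,142.04.
Option 2: monthly rate = 10.5%/12 = 0.0087500; payment = 60,000 × 0.0087500 / (1 − (1+0.0087500)^−72) = $1,126.74.
Monthly savings = $1,142.04 − $1,126.74 = $15.30.
Break-even = $300.00 / $15.30 = 19.61 → 20 months.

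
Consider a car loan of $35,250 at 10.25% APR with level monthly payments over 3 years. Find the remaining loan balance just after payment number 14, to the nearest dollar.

$22,807

With monthly rate i = 10.25%/12 = 0.0085417, the balance after k of n payments is P · [(1+i)^n − (1+i)^k] / [(1+i)^n − 1].
(1+0.0085417)^36 = 1.35824598 and (1+0.0085417)^14 = 1.12645497, so the balance is 35,250 × (1.35824598 − 1.12645497) / (1.35824598 − 1) = $22,807.33.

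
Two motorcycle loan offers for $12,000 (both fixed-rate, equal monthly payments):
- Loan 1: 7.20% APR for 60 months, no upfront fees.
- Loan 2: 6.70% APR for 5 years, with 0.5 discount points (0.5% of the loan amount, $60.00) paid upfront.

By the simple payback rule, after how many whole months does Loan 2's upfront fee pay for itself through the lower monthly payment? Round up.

Loan 1: at 7.20% the monthly rate is 0.0060000, so the payment is 12,000 × 0.0060000 / (1 − 1.0060000^−60) = $238.75.
Loan 2: at 6.70% the monthly rate is 0.0055833, so the payment is 12,000 × 0.0055833 / (1 − 1.0055833^−60) = $235.92.
Monthly savings = $238.75 − $235.92 = $2.83.
Break-even = $60.00 / $2.83 = 21.20 → 22 months.

22 months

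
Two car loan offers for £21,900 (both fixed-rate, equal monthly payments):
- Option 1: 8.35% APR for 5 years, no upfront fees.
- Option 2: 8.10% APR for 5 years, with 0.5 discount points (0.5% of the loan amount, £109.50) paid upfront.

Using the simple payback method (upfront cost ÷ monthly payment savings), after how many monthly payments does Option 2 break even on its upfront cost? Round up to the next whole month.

Option 1: monthly rate = 8.35%/12 = 0.0069583; payment = 21,900 × 0.0069583 / (1 − (1+0.0069583)^−60) = £447.73.
Option 2: monthly rate = 8.1%/12 = 0.0067500; payment = 21,900 × 0.0067500 / (1 − (1+0.0067500)^−60) = £445.10.
Monthly savings = £447.73 − £445.10 = £2.63.
Break-even = £109.50 / £2.63 = 41.63 → 42 months.

42 months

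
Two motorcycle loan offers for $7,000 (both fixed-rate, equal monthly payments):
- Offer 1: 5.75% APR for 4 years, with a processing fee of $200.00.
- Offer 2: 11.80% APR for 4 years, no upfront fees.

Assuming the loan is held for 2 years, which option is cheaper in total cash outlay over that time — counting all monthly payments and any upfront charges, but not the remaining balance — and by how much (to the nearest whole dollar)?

Offer 1: at 5.75% the monthly rate is 0.0047917, so the payment is 7,000 × 0.0047917 / (1 − 1.0047917^−48) = $163.59.
Offer 2: monthly rate = 11.8%/12 = 0.0098333; payment = 7,000 × 0.0098333 / (1 − (1+0.0098333)^−48) = $183.65.
Over 24 months: Offer 1 costs 24 × $163.59 + $200.00 = $4,126.16; Offer 2 costs 24 × $183.65 = $4,407.60.
Offer 1 is cheaper by $4,407.60 − $4,126.16 = $281.44.

Offer 1 by $281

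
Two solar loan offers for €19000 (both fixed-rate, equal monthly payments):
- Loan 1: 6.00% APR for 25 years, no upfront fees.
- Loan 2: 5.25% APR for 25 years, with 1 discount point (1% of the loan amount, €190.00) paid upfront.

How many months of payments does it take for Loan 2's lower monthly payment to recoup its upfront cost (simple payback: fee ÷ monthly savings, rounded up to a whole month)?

23 months

Loan 1: monthly rate = 6%/12 = 0.0050000; payment = 19,000 × 0.0050000 / (1 − (1+0.0050000)^−300) = €122.42.
Loan 2: at 5.25% the monthly rate is 0.0043750, so the payment is 19,000 × 0.0043750 / (1 − 1.0043750^−300) = €113.86.
Monthly savings = €122.42 − €113.86 = €8.56.
Break-even = €190.00 / €8.56 = 22.20 → 23 months.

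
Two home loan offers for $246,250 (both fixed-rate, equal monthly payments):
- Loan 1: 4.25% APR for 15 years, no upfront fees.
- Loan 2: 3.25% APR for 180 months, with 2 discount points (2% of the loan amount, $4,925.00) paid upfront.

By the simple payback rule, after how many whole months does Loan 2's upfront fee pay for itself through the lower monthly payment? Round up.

41 months

Loan 1: monthly rate = 4.25%/12 = 0.0035417; payment = 246,250 × 0.0035417 / (1 − (1+0.0035417)^−180) = $1,852.49.
Loan 2: at 3.25% the monthly rate is 0.0027083, so the payment is 246,250 × 0.0027083 / (1 − 1.0027083^−180) = $1,730.32.
Monthly savings = $1,852.49 − $1,730.32 = $122.17.
Break-even = $4,925.00 / $122.17 = 40.31 → 41 months.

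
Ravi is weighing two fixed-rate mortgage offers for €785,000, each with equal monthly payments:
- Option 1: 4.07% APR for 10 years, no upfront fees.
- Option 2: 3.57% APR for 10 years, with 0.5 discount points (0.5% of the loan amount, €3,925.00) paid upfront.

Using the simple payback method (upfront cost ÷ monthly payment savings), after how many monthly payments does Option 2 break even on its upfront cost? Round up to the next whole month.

Option 1: monthly rate = 4.07%/12 = 0.0033917; payment = 785,000 × 0.0033917 / (1 − (1+0.0033917)^−120) = €7,973.88.
Option 2: at 3.57% the monthly rate is 0.0029750, so the payment is 785,000 × 0.0029750 / (1 − 1.0029750^−120) = €7,788.31.
Monthly savings = €7,973.88 − €7,788.31 = €185.57.
Break-even = €3,925.00 / €185.57 = 21.15 → 22 months.

22 months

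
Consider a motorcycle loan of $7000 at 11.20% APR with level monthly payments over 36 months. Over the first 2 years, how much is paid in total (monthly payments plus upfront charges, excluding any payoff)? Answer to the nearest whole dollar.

Monthly rate = 11.2%/12 = 0.0093333; payment = 7,000 × 0.0093333 / (1 − (1+0.0093333)^−36) = $229.83.
Total outlay = 24 × $229.83 = $5,515.92.

$5,516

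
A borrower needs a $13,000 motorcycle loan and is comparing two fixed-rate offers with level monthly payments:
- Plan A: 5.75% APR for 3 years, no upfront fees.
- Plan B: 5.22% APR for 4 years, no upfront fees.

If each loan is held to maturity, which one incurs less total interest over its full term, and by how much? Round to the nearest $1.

Plan A by $248

Plan A: at 5.75% the monthly rate is 0.0047917, so the payment is 13,000 × 0.0047917 / (1 − 1.0047917^−36) = $394.01.
Total interest on Plan A = 36 × $394.01 − $13,000 = $1,184.36.
Plan B: monthly rate = 5.22%/12 = 0.0043500; payment = 13,000 × 0.0043500 / (1 − (1+0.0043500)^−48) = $300.68.
Total interest on Plan B = 48 × $300.68 − $13,000 = $1,432.64.
Plan A is lower by $248.28.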